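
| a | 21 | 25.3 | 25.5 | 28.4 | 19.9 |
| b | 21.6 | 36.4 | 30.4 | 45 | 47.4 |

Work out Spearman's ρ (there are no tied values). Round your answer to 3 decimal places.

Rank a: 2, 3, 4, 5, 1
Rank b: 1, 3, 2, 4, 5
d = rank(a) − rank(b): 1, 0, 2, 1, -4; Σd² = 22
ρ = 1 − 6Σd² / [n(n²−1)] = 1 − 6×22 / (5×24) = 1 − 132/120 ≈ -0.100

-0.100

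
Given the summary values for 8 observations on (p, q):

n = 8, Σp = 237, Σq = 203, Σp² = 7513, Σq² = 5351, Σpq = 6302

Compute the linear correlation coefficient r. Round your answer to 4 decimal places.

0.9189

r = (nΣpq − ΣpΣq) / √[(nΣp² − (Σp)²)(nΣq² − (Σq)²)]
Numerator: 8×6302 − 237×203 = 2305
Denominator: √[(60104 − 56169)(42808 − 41209)] = √[3935 × 1599] = 2508.3989
r = 2305 / 2508.3989 ≈ 0.9189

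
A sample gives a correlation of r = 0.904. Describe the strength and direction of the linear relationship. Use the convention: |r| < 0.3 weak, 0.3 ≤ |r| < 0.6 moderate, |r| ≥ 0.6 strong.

strong positive

r = 0.904 > 0 so the relationship is positive.
|r| = 0.904, which falls in the strong range.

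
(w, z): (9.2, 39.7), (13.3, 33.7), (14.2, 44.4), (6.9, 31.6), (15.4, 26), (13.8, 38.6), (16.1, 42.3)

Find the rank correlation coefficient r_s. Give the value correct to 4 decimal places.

Rank w: 2, 3, 5, 1, 6, 4, 7
Rank z: 5, 3, 7, 2, 1, 4, 6
d = rank(w) − rank(z): -3, 0, -2, -1, 5, 0, 1; Σd² = 40
ρ = 1 − 6Σd² / [n(n²−1)] = 1 − 6×40 / (7×48) = 1 − 240/336 ≈ 0.2857

0.2857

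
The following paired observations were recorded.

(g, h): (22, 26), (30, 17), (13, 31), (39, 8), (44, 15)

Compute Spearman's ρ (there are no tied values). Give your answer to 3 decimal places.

Rank g: 2, 3, 1, 4, 5
Rank h: 4, 3, 5, 1, 2
d = rank(g) − rank(h): -2, 0, -4, 3, 3; Σd² = 38
ρ = 1 − 6Σd² / [n(n²−1)] = 1 − 6×38 / (5×24) = 1 − 228/120 ≈ -0.900

-0.900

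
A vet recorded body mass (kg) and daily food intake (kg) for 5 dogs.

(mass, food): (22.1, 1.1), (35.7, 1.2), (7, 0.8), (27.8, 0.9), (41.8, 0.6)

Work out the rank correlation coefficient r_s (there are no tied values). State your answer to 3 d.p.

-0.100

Rank mass: 2, 4, 1, 3, 5
Rank food: 4, 5, 2, 3, 1
d = rank(mass) − rank(food): -2, -1, -1, 0, 4; Σd² = 22
ρ = 1 − 6Σd² / [n(n²−1)] = 1 − 6×22 / (5×24) = 1 − 132/120 ≈ -0.100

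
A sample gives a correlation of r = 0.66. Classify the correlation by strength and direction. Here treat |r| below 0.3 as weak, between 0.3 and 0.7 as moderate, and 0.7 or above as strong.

r = 0.66 > 0 so the relationship is positive.
|r| = 0.66, which falls in the moderate range.

moderate positive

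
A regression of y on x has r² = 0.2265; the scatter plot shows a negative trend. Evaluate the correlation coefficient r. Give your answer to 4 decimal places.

|r| = √0.2265 = 0.4759
The association is negative, so r = −0.4759.

-0.4759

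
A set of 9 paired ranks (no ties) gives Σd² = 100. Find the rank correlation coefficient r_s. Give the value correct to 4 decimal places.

0.1667

ρ = 1 − 6Σd² / [n(n²−1)] = 1 − 6×100 / (9×80)
  = 1 − 600/720 = 1 − 0.83333 ≈ 0.1667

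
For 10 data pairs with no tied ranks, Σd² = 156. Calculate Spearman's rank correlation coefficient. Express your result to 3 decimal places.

0.055

ρ = 1 − 6Σd² / [n(n²−1)] = 1 − 6×156 / (10×99)
  = 1 − 936/990 = 1 − 0.9455 ≈ 0.055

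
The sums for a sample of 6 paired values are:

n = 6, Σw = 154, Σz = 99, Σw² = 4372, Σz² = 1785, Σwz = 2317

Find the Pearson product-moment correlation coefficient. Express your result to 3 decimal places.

r = (nΣwz − ΣwΣz) / √[(nΣw² − (Σw)²)(nΣz² − (Σz)²)]
Numerator: 6×2317 − 154×99 = -1344
Denominator: √[(26232 − 23716)(10710 − 9801)] = √[2516 × 909] = 1512.2976
r = -1344 / 1512.2976 ≈ -0.889

-0.889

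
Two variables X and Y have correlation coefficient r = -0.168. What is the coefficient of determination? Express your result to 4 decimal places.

0.0282

r² = (-0.168)² = 0.0282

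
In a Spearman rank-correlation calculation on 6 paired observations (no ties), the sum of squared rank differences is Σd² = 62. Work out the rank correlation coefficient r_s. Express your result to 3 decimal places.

ρ = 1 − 6Σd² / [n(n²−1)] = 1 − 6×62 / (6×35)
  = 1 − 372/210 = 1 − 1.7714 ≈ -0.771

-0.771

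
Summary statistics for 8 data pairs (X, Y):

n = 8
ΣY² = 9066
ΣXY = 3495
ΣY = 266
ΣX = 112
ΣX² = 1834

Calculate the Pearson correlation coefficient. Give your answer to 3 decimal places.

-0.943

r = (nΣXY − ΣXΣY) / √[(nΣX² − (ΣX)²)(nΣY² − (ΣY)²)]
Numerator: 8×3495 − 112×266 = -1832
Denominator: √[(14672 − 12544)(72528 − 70756)] = √[2128 × 1772] = 1941.8589
r = -1832 / 1941.8589 ≈ -0.943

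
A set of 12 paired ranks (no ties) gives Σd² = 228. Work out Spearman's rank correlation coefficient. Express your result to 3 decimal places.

ρ = 1 − 6Σd² / [n(n²−1)] = 1 − 6×228 / (12×143)
  = 1 − 1368/1716 = 1 − 0.7972 ≈ 0.203

0.203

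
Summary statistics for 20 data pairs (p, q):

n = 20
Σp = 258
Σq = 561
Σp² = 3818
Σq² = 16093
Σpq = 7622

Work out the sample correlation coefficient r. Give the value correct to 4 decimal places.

r = (nΣpq − ΣpΣq) / √[(nΣp² − (Σp)²)(nΣq² − (Σq)²)]
Numerator: 20×7622 − 258×561 = 7702
Denominator: √[(76360 − 66564)(321860 − 314721)] = √[9796 × 7139] = 8362.6338
r = 7702 / 8362.6338 ≈ 0.9210

0.9210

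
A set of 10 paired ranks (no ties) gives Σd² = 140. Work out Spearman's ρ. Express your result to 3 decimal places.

ρ = 1 − 6Σd² / [n(n²−1)] = 1 − 6×140 / (10×99)
  = 1 − 840/990 = 1 − 0.8485 ≈ 0.152

0.152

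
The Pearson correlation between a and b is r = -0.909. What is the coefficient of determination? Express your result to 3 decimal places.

r² = (-0.909)² = 0.826

0.826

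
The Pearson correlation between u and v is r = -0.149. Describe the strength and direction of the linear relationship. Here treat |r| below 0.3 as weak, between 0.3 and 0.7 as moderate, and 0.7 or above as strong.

r = -0.149 < 0 so the relationship is negative.
|r| = 0.149, which falls in the weak range.

weak negative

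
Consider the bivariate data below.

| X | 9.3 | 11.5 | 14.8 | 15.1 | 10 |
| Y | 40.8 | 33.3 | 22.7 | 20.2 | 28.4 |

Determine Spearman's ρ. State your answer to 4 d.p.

Rank X: 1, 3, 4, 5, 2
Rank Y: 5, 4, 2, 1, 3
d = rank(X) − rank(Y): -4, -1, 2, 4, -1; Σd² = 38
ρ = 1 − 6Σd² / [n(n²−1)] = 1 − 6×38 / (5×24) = 1 − 228/120 ≈ -0.9000

-0.9000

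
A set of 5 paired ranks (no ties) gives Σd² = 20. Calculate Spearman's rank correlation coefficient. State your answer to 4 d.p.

ρ = 1 − 6Σd² / [n(n²−1)] = 1 − 6×20 / (5×24)
  = 1 − 120/120 = 1 − 1.00000 ≈ 0.0000

0.0000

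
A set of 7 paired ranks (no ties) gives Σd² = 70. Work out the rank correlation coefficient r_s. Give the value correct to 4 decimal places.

ρ = 1 − 6Σd² / [n(n²−1)] = 1 − 6×70 / (7×48)
  = 1 − 420/336 = 1 − 1.25000 ≈ -0.2500

-0.2500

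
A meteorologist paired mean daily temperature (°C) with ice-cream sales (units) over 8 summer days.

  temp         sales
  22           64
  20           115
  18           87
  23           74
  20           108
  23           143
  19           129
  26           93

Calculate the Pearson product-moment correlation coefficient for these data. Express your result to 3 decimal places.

n = 8, Σx = 171, Σy = 813, Σx² = 3703, Σy² = 87769, Σxy = 17294
nΣxy − ΣxΣy = 138352 − 139023 = -671
nΣx² − (Σx)² = 29624 − 29241 = 383; nΣy² − (Σy)² = 702152 − 660969 = 41183
r = -671 / √(383 × 41183) = -671 / 3971.5348 ≈ -0.169

-0.169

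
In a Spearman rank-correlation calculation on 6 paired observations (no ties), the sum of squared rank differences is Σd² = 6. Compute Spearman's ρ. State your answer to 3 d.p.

ρ = 1 − 6Σd² / [n(n²−1)] = 1 − 6×6 / (6×35)
  = 1 − 36/210 = 1 − 0.1714 ≈ 0.829

0.829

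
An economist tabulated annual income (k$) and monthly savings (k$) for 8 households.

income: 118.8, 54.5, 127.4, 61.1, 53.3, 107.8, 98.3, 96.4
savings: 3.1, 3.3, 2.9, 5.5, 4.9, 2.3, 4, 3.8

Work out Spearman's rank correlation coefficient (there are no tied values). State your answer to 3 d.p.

Rank income: 7, 2, 8, 3, 1, 6, 5, 4
Rank savings: 3, 4, 2, 8, 7, 1, 6, 5
d = rank(income) − rank(savings): 4, -2, 6, -5, -6, 5, -1, -1; Σd² = 144
ρ = 1 − 6Σd² / [n(n²−1)] = 1 − 6×144 / (8×63) = 1 − 864/504 ≈ -0.714

-0.714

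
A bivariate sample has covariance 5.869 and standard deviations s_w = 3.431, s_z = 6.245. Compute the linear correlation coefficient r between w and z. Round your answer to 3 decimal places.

r = Cov(w,z) / (s_w · s_z) = 5.869 / (3.431 × 6.245)
  = 5.869 / 21.4266 ≈ 0.274

0.274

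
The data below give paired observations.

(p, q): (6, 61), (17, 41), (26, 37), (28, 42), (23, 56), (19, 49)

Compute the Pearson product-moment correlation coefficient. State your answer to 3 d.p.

-0.678

n = 6, Σp = 119, Σq = 286, Σp² = 2675, Σq² = 14072, Σpq = 5420
nΣpq − ΣpΣq = 32520 − 34034 = -1514
nΣp² − (Σp)² = 16050 − 14161 = 1889; nΣq² − (Σq)² = 84432 − 81796 = 2636
r = -1514 / √(1889 × 2636) = -1514 / 2231.4578 ≈ -0.678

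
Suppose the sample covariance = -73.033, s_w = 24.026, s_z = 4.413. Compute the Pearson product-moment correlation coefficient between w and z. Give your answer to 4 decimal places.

-0.6888

r = Cov(w,z) / (s_w · s_z) = -73.033 / (24.026 × 4.413)
  = -73.033 / 106.0267 ≈ -0.6888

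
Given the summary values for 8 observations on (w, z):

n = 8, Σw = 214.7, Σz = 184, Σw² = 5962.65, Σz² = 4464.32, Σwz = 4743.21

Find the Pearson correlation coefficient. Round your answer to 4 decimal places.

-0.9027

r = (nΣwz − ΣwΣz) / √[(nΣw² − (Σw)²)(nΣz² − (Σz)²)]
Numerator: 8×4743.21 − 214.7×184 = -1559.12
Denominator: √[(47701.2 − 46096.09)(35714.56 − 33856)] = √[1605.11 × 1858.56] = 1727.1923
r = -1559.12 / 1727.1923 ≈ -0.9027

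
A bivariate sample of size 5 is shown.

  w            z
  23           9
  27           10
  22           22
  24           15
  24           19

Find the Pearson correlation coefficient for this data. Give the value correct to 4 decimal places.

n = 5, Σw = 120, Σz = 75, Σw² = 2894, Σz² = 1251, Σwz = 1777
nΣwz − ΣwΣz = 8885 − 9000 = -115
nΣw² − (Σw)² = 14470 − 14400 = 70; nΣz² − (Σz)² = 6255 − 5625 = 630
r = -115 / √(70 × 630) = -115 / 210.0000 ≈ -0.5476

-0.5476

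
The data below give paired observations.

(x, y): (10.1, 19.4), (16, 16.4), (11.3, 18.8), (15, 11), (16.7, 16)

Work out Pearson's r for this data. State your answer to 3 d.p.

-0.633

n = 5, Σx = 69.1, Σy = 81.6, Σx² = 989.59, Σy² = 1375.76, Σxy = 1102.98
nΣxy − ΣxΣy = 5514.9 − 5638.56 = -123.66
nΣx² − (Σx)² = 4947.95 − 4774.81 = 173.14; nΣy² − (Σy)² = 6878.8 − 6658.56 = 220.24
r = -123.66 / √(173.14 × 220.24) = -123.66 / 195.2751 ≈ -0.633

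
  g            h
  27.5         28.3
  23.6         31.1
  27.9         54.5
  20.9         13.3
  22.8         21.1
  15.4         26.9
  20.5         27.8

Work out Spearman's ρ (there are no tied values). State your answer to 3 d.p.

Rank g: 6, 5, 7, 3, 4, 1, 2
Rank h: 5, 6, 7, 1, 2, 3, 4
d = rank(g) − rank(h): 1, -1, 0, 2, 2, -2, -2; Σd² = 18
ρ = 1 − 6Σd² / [n(n²−1)] = 1 − 6×18 / (7×48) = 1 − 108/336 ≈ 0.679

0.679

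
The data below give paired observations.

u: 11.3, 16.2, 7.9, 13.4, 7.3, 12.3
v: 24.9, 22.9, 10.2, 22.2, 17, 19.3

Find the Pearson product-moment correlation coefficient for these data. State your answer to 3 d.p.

n = 6, Σu = 68.4, Σv = 116.5, Σu² = 836.68, Σv² = 2402.79, Σuv = 1391.9
nΣuv − ΣuΣv = 8351.4 − 7968.6 = 382.8
nΣu² − (Σu)² = 5020.08 − 4678.56 = 341.52; nΣv² − (Σv)² = 14416.74 − 13572.25 = 844.49
r = 382.8 / √(341.52 × 844.49) = 382.8 / 537.0384 ≈ 0.713

0.713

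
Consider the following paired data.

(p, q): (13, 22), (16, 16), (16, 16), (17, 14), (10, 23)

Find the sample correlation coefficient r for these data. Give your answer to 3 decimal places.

-0.957

n = 5, Σp = 72, Σq = 91, Σp² = 1070, Σq² = 1721, Σpq = 1266
nΣpq − ΣpΣq = 6330 − 6552 = -222
nΣp² − (Σp)² = 5350 − 5184 = 166; nΣq² − (Σq)² = 8605 − 8281 = 324
r = -222 / √(166 × 324) = -222 / 231.9138 ≈ -0.957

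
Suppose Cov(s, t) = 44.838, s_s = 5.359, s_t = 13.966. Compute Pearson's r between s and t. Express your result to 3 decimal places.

0.599

r = Cov(s,t) / (s_s · s_t) = 44.838 / (5.359 × 13.966)
  = 44.838 / 74.8438 ≈ 0.599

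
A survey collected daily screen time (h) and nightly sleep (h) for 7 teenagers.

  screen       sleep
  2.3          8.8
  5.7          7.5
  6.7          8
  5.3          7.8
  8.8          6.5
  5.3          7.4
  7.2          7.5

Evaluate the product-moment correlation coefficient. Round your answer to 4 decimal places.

-0.8672

n = 7, Σx = 41.3, Σy = 53.5, Σx² = 268.13, Σy² = 411.79, Σxy = 308.35
nΣxy − ΣxΣy = 2158.45 − 2209.55 = -51.1
nΣx² − (Σx)² = 1876.91 − 1705.69 = 171.22; nΣy² − (Σy)² = 2882.53 − 2862.25 = 20.28
r = -51.1 / √(171.22 × 20.28) = -51.1 / 58.9266 ≈ -0.8672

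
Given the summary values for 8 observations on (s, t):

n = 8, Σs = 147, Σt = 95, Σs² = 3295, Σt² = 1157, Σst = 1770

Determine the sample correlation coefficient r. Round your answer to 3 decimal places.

r = (nΣst − ΣsΣt) / √[(nΣs² − (Σs)²)(nΣt² − (Σt)²)]
Numerator: 8×1770 − 147×95 = 195
Denominator: √[(26360 − 21609)(9256 − 9025)] = √[4751 × 231] = 1047.6073
r = 195 / 1047.6073 ≈ 0.186

0.186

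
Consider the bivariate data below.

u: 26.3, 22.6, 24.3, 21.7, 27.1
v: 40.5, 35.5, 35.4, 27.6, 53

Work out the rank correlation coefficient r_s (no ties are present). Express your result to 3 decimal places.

Rank u: 4, 2, 3, 1, 5
Rank v: 4, 3, 2, 1, 5
d = rank(u) − rank(v): 0, -1, 1, 0, 0; Σd² = 2
ρ = 1 − 6Σd² / [n(n²−1)] = 1 − 6×2 / (5×24) = 1 − 12/120 ≈ 0.900

0.900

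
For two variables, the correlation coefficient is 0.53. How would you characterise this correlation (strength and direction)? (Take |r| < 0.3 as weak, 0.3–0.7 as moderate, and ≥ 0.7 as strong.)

moderate positive

r = 0.53 > 0 so the relationship is positive.
|r| = 0.53, which falls in the moderate range.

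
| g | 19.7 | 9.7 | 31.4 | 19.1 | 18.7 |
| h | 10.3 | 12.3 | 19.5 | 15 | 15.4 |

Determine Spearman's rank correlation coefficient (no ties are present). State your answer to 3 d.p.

0.300

Rank g: 4, 1, 5, 3, 2
Rank h: 1, 2, 5, 3, 4
d = rank(g) − rank(h): 3, -1, 0, 0, -2; Σd² = 14
ρ = 1 − 6Σd² / [n(n²−1)] = 1 − 6×14 / (5×24) = 1 − 84/120 ≈ 0.300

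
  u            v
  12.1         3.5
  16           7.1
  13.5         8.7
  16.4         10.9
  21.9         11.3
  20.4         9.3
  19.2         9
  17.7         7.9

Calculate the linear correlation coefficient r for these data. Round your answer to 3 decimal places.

0.715

n = 8, Σu = 137.2, Σv = 67.7, Σu² = 2431.32, Σv² = 614.75, Σuv = 1201.98
nΣuv − ΣuΣv = 9615.84 − 9288.44 = 327.4
nΣu² − (Σu)² = 19450.56 − 18823.84 = 626.72; nΣv² − (Σv)² = 4918 − 4583.29 = 334.71
r = 327.4 / √(626.72 × 334.71) = 327.4 / 458.0060 ≈ 0.715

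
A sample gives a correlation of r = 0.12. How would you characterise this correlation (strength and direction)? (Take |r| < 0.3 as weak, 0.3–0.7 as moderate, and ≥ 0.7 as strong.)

weak positive

r = 0.12 > 0 so the relationship is positive.
|r| = 0.12, which falls in the weak range.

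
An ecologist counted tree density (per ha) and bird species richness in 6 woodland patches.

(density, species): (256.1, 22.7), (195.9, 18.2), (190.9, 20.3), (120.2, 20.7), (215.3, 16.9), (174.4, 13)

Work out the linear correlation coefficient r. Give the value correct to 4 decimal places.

0.2176

n = 6, Σx = 1152.8, Σy = 111.8, Σx² = 231624.32, Σy² = 2141.72, Σxy = 21648.03
nΣxy − ΣxΣy = 129888.18 − 128883.04 = 1005.14
nΣx² − (Σx)² = 1389745.92 − 1328947.84 = 60798.08; nΣy² − (Σy)² = 12850.32 − 12499.24 = 351.08
r = 1005.14 / √(60798.08 × 351.08) = 1005.14 / 4620.0638 ≈ 0.2176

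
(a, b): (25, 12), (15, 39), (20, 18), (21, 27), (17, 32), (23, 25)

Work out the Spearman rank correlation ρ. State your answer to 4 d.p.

-0.8286

Rank a: 6, 1, 3, 4, 2, 5
Rank b: 1, 6, 2, 4, 5, 3
d = rank(a) − rank(b): 5, -5, 1, 0, -3, 2; Σd² = 64
ρ = 1 − 6Σd² / [n(n²−1)] = 1 − 6×64 / (6×35) = 1 − 384/210 ≈ -0.8286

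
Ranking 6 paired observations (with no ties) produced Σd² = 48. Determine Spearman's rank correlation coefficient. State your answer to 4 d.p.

-0.3714

ρ = 1 − 6Σd² / [n(n²−1)] = 1 − 6×48 / (6×35)
  = 1 − 288/210 = 1 − 1.37143 ≈ -0.3714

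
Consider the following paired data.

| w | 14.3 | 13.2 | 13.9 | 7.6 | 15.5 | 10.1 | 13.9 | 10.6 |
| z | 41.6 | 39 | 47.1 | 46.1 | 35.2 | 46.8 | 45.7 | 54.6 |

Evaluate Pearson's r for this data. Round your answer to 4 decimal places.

-0.5825

n = 8, Σw = 99.1, Σz = 356.1, Σw² = 1277.53, Σz² = 16094.11, Σwz = 4347
nΣwz − ΣwΣz = 34776 − 35289.51 = -513.51
nΣw² − (Σw)² = 10220.24 − 9820.81 = 399.43; nΣz² − (Σz)² = 128752.88 − 126807.21 = 1945.67
r = -513.51 / √(399.43 × 1945.67) = -513.51 / 881.5662 ≈ -0.5825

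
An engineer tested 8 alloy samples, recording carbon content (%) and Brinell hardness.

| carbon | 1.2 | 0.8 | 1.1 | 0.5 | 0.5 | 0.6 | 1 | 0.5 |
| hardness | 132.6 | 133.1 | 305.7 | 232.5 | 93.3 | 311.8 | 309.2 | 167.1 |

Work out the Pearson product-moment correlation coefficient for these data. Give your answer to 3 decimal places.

0.209

n = 8, Σx = 6.2, Σy = 1685.3, Σx² = 5.4, Σy² = 412258.29, Σxy = 1344.6
nΣxy − ΣxΣy = 10756.8 − 10448.86 = 307.94
nΣx² − (Σx)² = 43.2 − 38.44 = 4.76; nΣy² − (Σy)² = 3298066.32 − 2840236.09 = 457830.23
r = 307.94 / √(4.76 × 457830.23) = 307.94 / 1476.2357 ≈ 0.209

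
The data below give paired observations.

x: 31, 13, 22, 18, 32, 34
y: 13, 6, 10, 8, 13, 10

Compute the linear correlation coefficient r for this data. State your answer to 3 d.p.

0.854

n = 6, Σx = 150, Σy = 60, Σx² = 4118, Σy² = 638, Σxy = 1601
nΣxy − ΣxΣy = 9606 − 9000 = 606
nΣx² − (Σx)² = 24708 − 22500 = 2208; nΣy² − (Σy)² = 3828 − 3600 = 228
r = 606 / √(2208 × 228) = 606 / 709.5238 ≈ 0.854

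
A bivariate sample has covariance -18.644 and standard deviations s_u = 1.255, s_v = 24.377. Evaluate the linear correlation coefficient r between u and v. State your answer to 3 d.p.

r = Cov(u,v) / (s_u · s_v) = -18.644 / (1.255 × 24.377)
  = -18.644 / 30.5931 ≈ -0.609

-0.609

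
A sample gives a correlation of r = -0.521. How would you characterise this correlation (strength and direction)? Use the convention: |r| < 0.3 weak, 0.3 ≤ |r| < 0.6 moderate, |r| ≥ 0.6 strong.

r = -0.521 < 0 so the relationship is negative.
|r| = 0.521, which falls in the moderate range.

moderate negative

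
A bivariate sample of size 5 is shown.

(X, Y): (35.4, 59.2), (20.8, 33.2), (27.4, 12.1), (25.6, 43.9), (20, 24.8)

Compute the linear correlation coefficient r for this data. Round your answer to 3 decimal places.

0.588

n = 5, ΣX = 129.2, ΣY = 173.2, ΣX² = 3491.92, ΣY² = 7295.54, ΣXY = 4737.62
nΣXY − ΣXΣY = 23688.1 − 22377.44 = 1310.66
nΣX² − (ΣX)² = 17459.6 − 16692.64 = 766.96; nΣY² − (ΣY)² = 36477.7 − 29998.24 = 6479.46
r = 1310.66 / √(766.96 × 6479.46) = 1310.66 / 2229.2345 ≈ 0.588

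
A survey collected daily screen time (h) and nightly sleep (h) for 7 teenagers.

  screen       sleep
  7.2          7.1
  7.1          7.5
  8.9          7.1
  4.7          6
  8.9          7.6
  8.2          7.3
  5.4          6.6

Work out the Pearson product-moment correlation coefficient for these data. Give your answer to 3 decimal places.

n = 7, Σx = 50.4, Σy = 49.2, Σx² = 379.16, Σy² = 347.68, Σxy = 358.9
nΣxy − ΣxΣy = 2512.3 − 2479.68 = 32.62
nΣx² − (Σx)² = 2654.12 − 2540.16 = 113.96; nΣy² − (Σy)² = 2433.76 − 2420.64 = 13.12
r = 32.62 / √(113.96 × 13.12) = 32.62 / 38.6672 ≈ 0.844

0.844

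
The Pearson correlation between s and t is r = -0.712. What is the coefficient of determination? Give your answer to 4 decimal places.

0.5069

r² = (-0.712)² = 0.5069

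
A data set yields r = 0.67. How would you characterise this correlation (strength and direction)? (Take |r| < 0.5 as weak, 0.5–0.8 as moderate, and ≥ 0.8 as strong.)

moderate positive

r = 0.67 > 0 so the relationship is positive.
|r| = 0.67, which falls in the moderate range.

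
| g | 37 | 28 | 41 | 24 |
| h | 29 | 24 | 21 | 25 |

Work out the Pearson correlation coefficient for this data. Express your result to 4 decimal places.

n = 4, Σg = 130, Σh = 99, Σg² = 4410, Σh² = 2483, Σgh = 3206
nΣgh − ΣgΣh = 12824 − 12870 = -46
nΣg² − (Σg)² = 17640 − 16900 = 740; nΣh² − (Σh)² = 9932 − 9801 = 131
r = -46 / √(740 × 131) = -46 / 311.3519 ≈ -0.1477

-0.1477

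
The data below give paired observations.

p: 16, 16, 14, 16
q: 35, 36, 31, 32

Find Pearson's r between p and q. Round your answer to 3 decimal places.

0.700

n = 4, Σp = 62, Σq = 134, Σp² = 964, Σq² = 4506, Σpq = 2082
nΣpq − ΣpΣq = 8328 − 8308 = 20
nΣp² − (Σp)² = 3856 − 3844 = 12; nΣq² − (Σq)² = 18024 − 17956 = 68
r = 20 / √(12 × 68) = 20 / 28.5657 ≈ 0.700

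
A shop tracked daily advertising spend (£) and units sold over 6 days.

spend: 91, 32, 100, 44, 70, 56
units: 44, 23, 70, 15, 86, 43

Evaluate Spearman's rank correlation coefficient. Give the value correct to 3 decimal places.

Rank spend: 5, 1, 6, 2, 4, 3
Rank units: 4, 2, 5, 1, 6, 3
d = rank(spend) − rank(units): 1, -1, 1, 1, -2, 0; Σd² = 8
ρ = 1 − 6Σd² / [n(n²−1)] = 1 − 6×8 / (6×35) = 1 − 48/210 ≈ 0.771

0.771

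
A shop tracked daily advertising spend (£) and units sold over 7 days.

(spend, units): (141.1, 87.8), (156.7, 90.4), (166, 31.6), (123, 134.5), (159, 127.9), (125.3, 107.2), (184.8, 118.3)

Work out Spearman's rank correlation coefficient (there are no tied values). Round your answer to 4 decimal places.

Rank spend: 3, 4, 6, 1, 5, 2, 7
Rank units: 2, 3, 1, 7, 6, 4, 5
d = rank(spend) − rank(units): 1, 1, 5, -6, -1, -2, 2; Σd² = 72
ρ = 1 − 6Σd² / [n(n²−1)] = 1 − 6×72 / (7×48) = 1 − 432/336 ≈ -0.2857

-0.2857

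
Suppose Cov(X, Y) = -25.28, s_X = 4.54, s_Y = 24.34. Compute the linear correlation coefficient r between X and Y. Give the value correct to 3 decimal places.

r = Cov(X,Y) / (s_X · s_Y) = -25.28 / (4.54 × 24.34)
  = -25.28 / 110.5036 ≈ -0.229

-0.229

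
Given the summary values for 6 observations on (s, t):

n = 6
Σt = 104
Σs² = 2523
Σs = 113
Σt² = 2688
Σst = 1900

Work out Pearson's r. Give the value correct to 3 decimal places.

-0.099

r = (nΣst − ΣsΣt) / √[(nΣs² − (Σs)²)(nΣt² − (Σt)²)]
Numerator: 6×1900 − 113×104 = -352
Denominator: √[(15138 − 12769)(16128 − 10816)] = √[2369 × 5312] = 3547.4115
r = -352 / 3547.4115 ≈ -0.099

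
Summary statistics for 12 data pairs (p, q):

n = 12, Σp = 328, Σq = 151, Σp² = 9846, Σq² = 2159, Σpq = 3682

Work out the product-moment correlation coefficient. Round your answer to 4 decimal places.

r = (nΣpq − ΣpΣq) / √[(nΣp² − (Σp)²)(nΣq² − (Σq)²)]
Numerator: 12×3682 − 328×151 = -5344
Denominator: √[(118152 − 107584)(25908 − 22801)] = √[10568 × 3107] = 5730.1637
r = -5344 / 5730.1637 ≈ -0.9326

-0.9326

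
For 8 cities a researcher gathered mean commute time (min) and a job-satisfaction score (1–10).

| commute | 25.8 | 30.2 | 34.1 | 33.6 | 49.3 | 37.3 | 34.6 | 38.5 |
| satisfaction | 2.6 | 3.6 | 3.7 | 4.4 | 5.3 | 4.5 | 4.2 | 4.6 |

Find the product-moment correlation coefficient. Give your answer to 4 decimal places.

0.9186

n = 8, Σx = 283.4, Σy = 32.9, Σx² = 10370.64, Σy² = 139.91, Σxy = 1201.37
nΣxy − ΣxΣy = 9610.96 − 9323.86 = 287.1
nΣx² − (Σx)² = 82965.12 − 80315.56 = 2649.56; nΣy² − (Σy)² = 1119.28 − 1082.41 = 36.87
r = 287.1 / √(2649.56 × 36.87) = 287.1 / 312.5528 ≈ 0.9186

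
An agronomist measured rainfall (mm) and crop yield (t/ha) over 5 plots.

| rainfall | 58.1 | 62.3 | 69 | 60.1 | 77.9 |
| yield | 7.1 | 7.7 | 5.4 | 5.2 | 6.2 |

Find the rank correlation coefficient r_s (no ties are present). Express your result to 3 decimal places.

Rank rainfall: 1, 3, 4, 2, 5
Rank yield: 4, 5, 2, 1, 3
d = rank(rainfall) − rank(yield): -3, -2, 2, 1, 2; Σd² = 22
ρ = 1 − 6Σd² / [n(n²−1)] = 1 − 6×22 / (5×24) = 1 − 132/120 ≈ -0.100

-0.100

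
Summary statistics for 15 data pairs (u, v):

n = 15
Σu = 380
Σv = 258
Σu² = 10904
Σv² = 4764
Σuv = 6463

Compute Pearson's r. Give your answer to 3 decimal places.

-0.113

r = (nΣuv − ΣuΣv) / √[(nΣu² − (Σu)²)(nΣv² − (Σv)²)]
Numerator: 15×6463 − 380×258 = -1095
Denominator: √[(163560 − 144400)(71460 − 66564)] = √[19160 × 4896] = 9685.4200
r = -1095 / 9685.4200 ≈ -0.113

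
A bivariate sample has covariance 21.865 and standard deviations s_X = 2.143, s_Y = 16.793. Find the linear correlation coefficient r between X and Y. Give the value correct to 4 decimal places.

r = Cov(X,Y) / (s_X · s_Y) = 21.865 / (2.143 × 16.793)
  = 21.865 / 35.9874 ≈ 0.6076

0.6076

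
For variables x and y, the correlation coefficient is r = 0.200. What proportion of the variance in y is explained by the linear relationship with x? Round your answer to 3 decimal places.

0.040

r² = (0.200)² = 0.040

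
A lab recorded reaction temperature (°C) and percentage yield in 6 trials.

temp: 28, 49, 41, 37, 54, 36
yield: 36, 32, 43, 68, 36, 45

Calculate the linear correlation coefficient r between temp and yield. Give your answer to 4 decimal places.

n = 6, Σx = 245, Σy = 260, Σx² = 10447, Σy² = 12114, Σxy = 10419
nΣxy − ΣxΣy = 62514 − 63700 = -1186
nΣx² − (Σx)² = 62682 − 60025 = 2657; nΣy² − (Σy)² = 72684 − 67600 = 5084
r = -1186 / √(2657 × 5084) = -1186 / 3675.3487 ≈ -0.3227

-0.3227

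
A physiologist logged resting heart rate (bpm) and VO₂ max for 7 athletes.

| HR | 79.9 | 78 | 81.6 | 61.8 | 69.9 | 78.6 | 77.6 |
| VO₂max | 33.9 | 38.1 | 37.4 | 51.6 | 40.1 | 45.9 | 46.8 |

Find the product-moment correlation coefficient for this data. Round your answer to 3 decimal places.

-0.652

n = 7, Σx = 527.4, Σy = 293.8, Σx² = 40031.54, Σy² = 12567.2, Σxy = 21963.54
nΣxy − ΣxΣy = 153744.78 − 154950.12 = -1205.34
nΣx² − (Σx)² = 280220.78 − 278150.76 = 2070.02; nΣy² − (Σy)² = 87970.4 − 86318.44 = 1651.96
r = -1205.34 / √(2070.02 × 1651.96) = -1205.34 / 1849.2134 ≈ -0.652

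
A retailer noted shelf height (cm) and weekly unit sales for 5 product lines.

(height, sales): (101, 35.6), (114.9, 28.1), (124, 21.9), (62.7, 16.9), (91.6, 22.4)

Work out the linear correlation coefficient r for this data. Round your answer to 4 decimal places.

0.4517

n = 5, Σx = 494.2, Σy = 124.9, Σx² = 51100.86, Σy² = 3323.95, Σxy = 12651.36
nΣxy − ΣxΣy = 63256.8 − 61725.58 = 1531.22
nΣx² − (Σx)² = 255504.3 − 244233.64 = 11270.66; nΣy² − (Σy)² = 16619.75 − 15600.01 = 1019.74
r = 1531.22 / √(11270.66 × 1019.74) = 1531.22 / 3390.1538 ≈ 0.4517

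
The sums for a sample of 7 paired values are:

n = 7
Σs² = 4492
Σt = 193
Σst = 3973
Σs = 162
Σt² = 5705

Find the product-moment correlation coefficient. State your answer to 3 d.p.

-0.924

r = (nΣst − ΣsΣt) / √[(nΣs² − (Σs)²)(nΣt² − (Σt)²)]
Numerator: 7×3973 − 162×193 = -3455
Denominator: √[(31444 − 26244)(39935 − 37249)] = √[5200 × 2686] = 3737.2717
r = -3455 / 3737.2717 ≈ -0.924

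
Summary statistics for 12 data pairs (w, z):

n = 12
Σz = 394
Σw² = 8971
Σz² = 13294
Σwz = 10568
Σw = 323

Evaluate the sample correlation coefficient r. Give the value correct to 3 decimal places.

-0.118

r = (nΣwz − ΣwΣz) / √[(nΣw² − (Σw)²)(nΣz² − (Σz)²)]
Numerator: 12×10568 − 323×394 = -446
Denominator: √[(107652 − 104329)(159528 − 155236)] = √[3323 × 4292] = 3776.5482
r = -446 / 3776.5482 ≈ -0.118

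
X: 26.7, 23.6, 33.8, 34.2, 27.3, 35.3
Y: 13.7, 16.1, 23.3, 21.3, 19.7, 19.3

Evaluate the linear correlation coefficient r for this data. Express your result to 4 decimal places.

n = 6, ΣX = 180.9, ΣY = 113.4, ΣX² = 5573.31, ΣY² = 2204.06, ΣXY = 3480.85
nΣXY − ΣXΣY = 20885.1 − 20514.06 = 371.04
nΣX² − (ΣX)² = 33439.86 − 32724.81 = 715.05; nΣY² − (ΣY)² = 13224.36 − 12859.56 = 364.8
r = 371.04 / √(715.05 × 364.8) = 371.04 / 510.7350 ≈ 0.7265

0.7265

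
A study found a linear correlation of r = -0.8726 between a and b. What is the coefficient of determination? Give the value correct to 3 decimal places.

r² = (-0.8726)² = 0.761

0.761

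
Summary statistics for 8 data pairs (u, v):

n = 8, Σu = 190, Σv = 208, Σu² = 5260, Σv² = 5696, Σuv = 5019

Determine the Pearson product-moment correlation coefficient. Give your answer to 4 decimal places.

r = (nΣuv − ΣuΣv) / √[(nΣu² − (Σu)²)(nΣv² − (Σv)²)]
Numerator: 8×5019 − 190×208 = 632
Denominator: √[(42080 − 36100)(45568 − 43264)] = √[5980 × 2304] = 3711.8621
r = 632 / 3711.8621 ≈ 0.1703

0.1703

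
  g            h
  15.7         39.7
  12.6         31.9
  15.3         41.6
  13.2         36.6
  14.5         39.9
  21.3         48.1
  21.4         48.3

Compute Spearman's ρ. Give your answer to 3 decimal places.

0.893

Rank g: 5, 1, 4, 2, 3, 6, 7
Rank h: 3, 1, 5, 2, 4, 6, 7
d = rank(g) − rank(h): 2, 0, -1, 0, -1, 0, 0; Σd² = 6
ρ = 1 − 6Σd² / [n(n²−1)] = 1 − 6×6 / (7×48) = 1 − 36/336 ≈ 0.893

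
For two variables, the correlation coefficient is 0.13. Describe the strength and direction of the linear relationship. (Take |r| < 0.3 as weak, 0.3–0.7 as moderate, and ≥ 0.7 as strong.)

r = 0.13 > 0 so the relationship is positive.
|r| = 0.13, which falls in the weak range.

weak positive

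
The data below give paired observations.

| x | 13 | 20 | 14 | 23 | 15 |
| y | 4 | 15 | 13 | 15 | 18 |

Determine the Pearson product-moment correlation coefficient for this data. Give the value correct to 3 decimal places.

0.479

n = 5, Σx = 85, Σy = 65, Σx² = 1519, Σy² = 959, Σxy = 1149
nΣxy − ΣxΣy = 5745 − 5525 = 220
nΣx² − (Σx)² = 7595 − 7225 = 370; nΣy² − (Σy)² = 4795 − 4225 = 570
r = 220 / √(370 × 570) = 220 / 459.2385 ≈ 0.479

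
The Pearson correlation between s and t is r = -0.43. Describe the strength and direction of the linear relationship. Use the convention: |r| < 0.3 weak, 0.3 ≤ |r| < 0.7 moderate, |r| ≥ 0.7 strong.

r = -0.43 < 0 so the relationship is negative.
|r| = 0.43, which falls in the moderate range.

moderate negative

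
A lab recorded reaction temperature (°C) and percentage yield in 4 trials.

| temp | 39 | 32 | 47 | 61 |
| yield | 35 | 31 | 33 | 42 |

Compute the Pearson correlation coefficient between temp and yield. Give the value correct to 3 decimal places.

0.897

n = 4, Σx = 179, Σy = 141, Σx² = 8475, Σy² = 5039, Σxy = 6470
nΣxy − ΣxΣy = 25880 − 25239 = 641
nΣx² − (Σx)² = 33900 − 32041 = 1859; nΣy² − (Σy)² = 20156 − 19881 = 275
r = 641 / √(1859 × 275) = 641 / 715.0000 ≈ 0.897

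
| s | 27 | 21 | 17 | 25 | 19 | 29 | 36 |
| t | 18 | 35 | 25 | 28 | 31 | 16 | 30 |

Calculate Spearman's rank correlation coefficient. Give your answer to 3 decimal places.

Rank s: 5, 3, 1, 4, 2, 6, 7
Rank t: 2, 7, 3, 4, 6, 1, 5
d = rank(s) − rank(t): 3, -4, -2, 0, -4, 5, 2; Σd² = 74
ρ = 1 − 6Σd² / [n(n²−1)] = 1 − 6×74 / (7×48) = 1 − 444/336 ≈ -0.321

-0.321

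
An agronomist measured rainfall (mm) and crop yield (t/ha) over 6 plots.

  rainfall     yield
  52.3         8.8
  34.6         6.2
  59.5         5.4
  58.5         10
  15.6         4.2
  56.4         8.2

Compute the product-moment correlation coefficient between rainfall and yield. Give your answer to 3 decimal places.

n = 6, Σx = 276.9, Σy = 42.8, Σx² = 14319.27, Σy² = 329.92, Σxy = 2109.06
nΣxy − ΣxΣy = 12654.36 − 11851.32 = 803.04
nΣx² − (Σx)² = 85915.62 − 76673.61 = 9242.01; nΣy² − (Σy)² = 1979.52 − 1831.84 = 147.68
r = 803.04 / √(9242.01 × 147.68) = 803.04 / 1168.2722 ≈ 0.687

0.687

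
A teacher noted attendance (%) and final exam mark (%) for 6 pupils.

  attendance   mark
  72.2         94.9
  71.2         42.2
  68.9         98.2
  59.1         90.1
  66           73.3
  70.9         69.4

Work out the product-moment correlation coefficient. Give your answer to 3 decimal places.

n = 6, Σx = 408.3, Σy = 468.1, Σx² = 27905.11, Σy² = 38737.35, Σxy = 31705.57
nΣxy − ΣxΣy = 190233.42 − 191125.23 = -891.81
nΣx² − (Σx)² = 167430.66 − 166708.89 = 721.77; nΣy² − (Σy)² = 232424.1 − 219117.61 = 13306.49
r = -891.81 / √(721.77 × 13306.49) = -891.81 / 3099.0685 ≈ -0.288

-0.288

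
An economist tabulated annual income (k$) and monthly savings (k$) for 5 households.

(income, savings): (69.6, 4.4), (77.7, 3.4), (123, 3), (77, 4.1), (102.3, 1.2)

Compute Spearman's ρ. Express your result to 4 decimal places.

Rank income: 1, 3, 5, 2, 4
Rank savings: 5, 3, 2, 4, 1
d = rank(income) − rank(savings): -4, 0, 3, -2, 3; Σd² = 38
ρ = 1 − 6Σd² / [n(n²−1)] = 1 − 6×38 / (5×24) = 1 − 228/120 ≈ -0.9000

-0.9000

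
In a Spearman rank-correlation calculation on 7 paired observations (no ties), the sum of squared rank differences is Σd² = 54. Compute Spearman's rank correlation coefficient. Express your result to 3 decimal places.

0.036

ρ = 1 − 6Σd² / [n(n²−1)] = 1 − 6×54 / (7×48)
  = 1 − 324/336 = 1 − 0.9643 ≈ 0.036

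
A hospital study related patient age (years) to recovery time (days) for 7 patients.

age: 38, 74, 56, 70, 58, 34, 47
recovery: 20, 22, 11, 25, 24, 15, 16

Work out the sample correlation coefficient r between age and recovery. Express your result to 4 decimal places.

0.5212

n = 7, Σx = 377, Σy = 133, Σx² = 21685, Σy² = 2687, Σxy = 7408
nΣxy − ΣxΣy = 51856 − 50141 = 1715
nΣx² − (Σx)² = 151795 − 142129 = 9666; nΣy² − (Σy)² = 18809 − 17689 = 1120
r = 1715 / √(9666 × 1120) = 1715 / 3290.2766 ≈ 0.5212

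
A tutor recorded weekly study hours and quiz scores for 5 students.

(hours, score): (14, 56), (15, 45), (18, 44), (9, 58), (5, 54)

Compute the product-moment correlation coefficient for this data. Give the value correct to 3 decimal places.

-0.691

n = 5, Σx = 61, Σy = 257, Σx² = 851, Σy² = 13377, Σxy = 3043
nΣxy − ΣxΣy = 15215 − 15677 = -462
nΣx² − (Σx)² = 4255 − 3721 = 534; nΣy² − (Σy)² = 66885 − 66049 = 836
r = -462 / √(534 × 836) = -462 / 668.1497 ≈ -0.691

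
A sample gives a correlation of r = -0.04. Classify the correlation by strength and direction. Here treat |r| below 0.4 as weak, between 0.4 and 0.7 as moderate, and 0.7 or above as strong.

r = -0.04 < 0 so the relationship is negative.
|r| = 0.04, which falls in the weak range.

weak negative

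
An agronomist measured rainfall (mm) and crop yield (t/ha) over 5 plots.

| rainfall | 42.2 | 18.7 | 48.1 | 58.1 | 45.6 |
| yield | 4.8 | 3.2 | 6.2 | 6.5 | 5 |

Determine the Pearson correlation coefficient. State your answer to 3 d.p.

0.955

n = 5, Σx = 212.7, Σy = 25.7, Σx² = 9899.11, Σy² = 138.97, Σxy = 1166.27
nΣxy − ΣxΣy = 5831.35 − 5466.39 = 364.96
nΣx² − (Σx)² = 49495.55 − 45241.29 = 4254.26; nΣy² − (Σy)² = 694.85 − 660.49 = 34.36
r = 364.96 / √(4254.26 × 34.36) = 364.96 / 382.3302 ≈ 0.955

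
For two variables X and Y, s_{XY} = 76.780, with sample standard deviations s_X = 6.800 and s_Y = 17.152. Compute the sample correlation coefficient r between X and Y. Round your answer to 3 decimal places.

r = Cov(X,Y) / (s_X · s_Y) = 76.780 / (6.800 × 17.152)
  = 76.780 / 116.6336 ≈ 0.658

0.658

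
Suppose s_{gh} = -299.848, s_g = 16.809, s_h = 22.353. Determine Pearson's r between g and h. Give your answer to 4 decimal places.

-0.7980

r = Cov(g,h) / (s_g · s_h) = -299.848 / (16.809 × 22.353)
  = -299.848 / 375.7316 ≈ -0.7980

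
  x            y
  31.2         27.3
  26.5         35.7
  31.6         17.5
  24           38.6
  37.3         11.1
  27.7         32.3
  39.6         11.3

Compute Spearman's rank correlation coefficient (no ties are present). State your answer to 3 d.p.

Rank x: 4, 2, 5, 1, 6, 3, 7
Rank y: 4, 6, 3, 7, 1, 5, 2
d = rank(x) − rank(y): 0, -4, 2, -6, 5, -2, 5; Σd² = 110
ρ = 1 − 6Σd² / [n(n²−1)] = 1 − 6×110 / (7×48) = 1 − 660/336 ≈ -0.964

-0.964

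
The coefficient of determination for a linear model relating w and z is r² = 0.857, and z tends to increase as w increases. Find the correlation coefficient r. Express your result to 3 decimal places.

0.926

|r| = √0.857 = 0.926
The association is positive, so r = 0.926.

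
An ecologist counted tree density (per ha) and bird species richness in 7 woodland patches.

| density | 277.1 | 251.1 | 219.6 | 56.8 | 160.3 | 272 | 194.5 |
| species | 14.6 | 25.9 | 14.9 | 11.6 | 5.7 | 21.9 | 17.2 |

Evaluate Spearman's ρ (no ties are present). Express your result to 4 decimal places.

Rank density: 7, 5, 4, 1, 2, 6, 3
Rank species: 3, 7, 4, 2, 1, 6, 5
d = rank(density) − rank(species): 4, -2, 0, -1, 1, 0, -2; Σd² = 26
ρ = 1 − 6Σd² / [n(n²−1)] = 1 − 6×26 / (7×48) = 1 − 156/336 ≈ 0.5357

0.5357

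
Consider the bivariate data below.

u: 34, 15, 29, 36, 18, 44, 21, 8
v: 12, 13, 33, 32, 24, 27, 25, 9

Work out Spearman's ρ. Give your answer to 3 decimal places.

Rank u: 6, 2, 5, 7, 3, 8, 4, 1
Rank v: 2, 3, 8, 7, 4, 6, 5, 1
d = rank(u) − rank(v): 4, -1, -3, 0, -1, 2, -1, 0; Σd² = 32
ρ = 1 − 6Σd² / [n(n²−1)] = 1 − 6×32 / (8×63) = 1 − 192/504 ≈ 0.619

0.619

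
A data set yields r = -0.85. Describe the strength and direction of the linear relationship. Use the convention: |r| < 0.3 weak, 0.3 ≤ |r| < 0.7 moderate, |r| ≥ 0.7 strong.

r = -0.85 < 0 so the relationship is negative.
|r| = 0.85, which falls in the strong range.

strong negative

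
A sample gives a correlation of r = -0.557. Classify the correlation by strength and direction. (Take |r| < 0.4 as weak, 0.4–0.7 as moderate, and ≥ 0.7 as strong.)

r = -0.557 < 0 so the relationship is negative.
|r| = 0.557, which falls in the moderate range.

moderate negative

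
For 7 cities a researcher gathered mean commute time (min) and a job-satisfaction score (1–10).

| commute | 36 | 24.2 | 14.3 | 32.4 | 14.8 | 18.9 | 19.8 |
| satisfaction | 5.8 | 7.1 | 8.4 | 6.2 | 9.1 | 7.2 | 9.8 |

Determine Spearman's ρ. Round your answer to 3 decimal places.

-0.750

Rank commute: 7, 5, 1, 6, 2, 3, 4
Rank satisfaction: 1, 3, 5, 2, 6, 4, 7
d = rank(commute) − rank(satisfaction): 6, 2, -4, 4, -4, -1, -3; Σd² = 98
ρ = 1 − 6Σd² / [n(n²−1)] = 1 − 6×98 / (7×48) = 1 − 588/336 ≈ -0.750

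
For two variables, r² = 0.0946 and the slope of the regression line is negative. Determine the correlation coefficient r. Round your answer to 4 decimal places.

-0.3076

|r| = √0.0946 = 0.3076
The association is negative, so r = −0.3076.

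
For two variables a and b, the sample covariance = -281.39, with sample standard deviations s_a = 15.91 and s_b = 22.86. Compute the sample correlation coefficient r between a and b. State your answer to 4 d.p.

r = Cov(a,b) / (s_a · s_b) = -281.39 / (15.91 × 22.86)
  = -281.39 / 363.7026 ≈ -0.7737

-0.7737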